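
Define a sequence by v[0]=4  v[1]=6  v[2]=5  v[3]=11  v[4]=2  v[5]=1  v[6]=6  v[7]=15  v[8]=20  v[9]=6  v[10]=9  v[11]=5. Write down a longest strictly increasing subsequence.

4, 6, 11, 15, 20

Patience tails give the LIS length; then backtrack through the dp parents:
4 → extends → [4]
6 → extends → [4, 6]
5 → replaces 6 → [4, 5]
11 → extends → [4, 5, 11]
2 → replaces 4 → [2, 5, 11]
1 → replaces 2 → [1, 5, 11]
6 → replaces 11 → [1, 5, 6]
15 → extends → [1, 5, 6, 15]
20 → extends → [1, 5, 6, 15, 20]
6 → already a tail → [1, 5, 6, 15, 20]
9 → replaces 15 → [1, 5, 6, 9, 20]
5 → already a tail → [1, 5, 6, 9, 20]
Length 5; one witness is 4, 6, 11, 15, 20.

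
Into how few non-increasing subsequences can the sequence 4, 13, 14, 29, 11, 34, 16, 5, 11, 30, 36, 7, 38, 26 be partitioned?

Place each on the leftmost legal pile:
4 → new pile 1 (tops now [4])
13 → new pile 2 (tops now [4, 13])
14 → new pile 3 (tops now [4, 13, 14])
29 → new pile 4 (tops now [4, 13, 14, 29])
11 → pile 2 (tops now [4, 11, 14, 29])
34 → new pile 5 (tops now [4, 11, 14, 29, 34])
16 → pile 4 (tops now [4, 11, 14, 16, 34])
5 → pile 2 (tops now [4, 5, 14, 16, 34])
11 → pile 3 (tops now [4, 5, 11, 16, 34])
30 → pile 5 (tops now [4, 5, 11, 16, 30])
36 → new pile 6 (tops now [4, 5, 11, 16, 30, 36])
7 → pile 3 (tops now [4, 5, 7, 16, 30, 36])
38 → new pile 7 (tops now [4, 5, 7, 16, 30, 36, 38])
26 → pile 5 (tops now [4, 5, 7, 16, 26, 36, 38])
Seven piles.

7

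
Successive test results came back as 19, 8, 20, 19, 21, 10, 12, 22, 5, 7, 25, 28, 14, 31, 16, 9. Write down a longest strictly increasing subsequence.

Patience tails give the LIS length; then backtrack through the dp parents:
19 → extends → [19]
8 → replaces 19 → [8]
20 → extends → [8, 20]
19 → replaces 20 → [8, 19]
21 → extends → [8, 19, 21]
10 → replaces 19 → [8, 10, 21]
12 → replaces 21 → [8, 10, 12]
22 → extends → [8, 10, 12, 22]
5 → replaces 8 → [5, 10, 12, 22]
7 → replaces 10 → [5, 7, 12, 22]
25 → extends → [5, 7, 12, 22, 25]
28 → extends → [5, 7, 12, 22, 25, 28]
14 → replaces 22 → [5, 7, 12, 14, 25, 28]
31 → extends → [5, 7, 12, 14, 25, 28, 31]
16 → replaces 25 → [5, 7, 12, 14, 16, 28, 31]
9 → replaces 12 → [5, 7, 9, 14, 16, 28, 31]
Length 7; one witness is 19, 20, 21, 22, 25, 28, 31.

19, 20, 21, 22, 25, 28, 31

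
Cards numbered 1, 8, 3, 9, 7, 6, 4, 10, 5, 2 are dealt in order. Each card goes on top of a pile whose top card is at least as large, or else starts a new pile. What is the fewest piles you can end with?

4

Place each on the leftmost legal pile:
1 → new pile 1 (tops now [1])
8 → new pile 2 (tops now [1, 8])
3 → pile 2 (tops now [1, 3])
9 → new pile 3 (tops now [1, 3, 9])
7 → pile 3 (tops now [1, 3, 7])
6 → pile 3 (tops now [1, 3, 6])
4 → pile 3 (tops now [1, 3, 4])
10 → new pile 4 (tops now [1, 3, 4, 10])
5 → pile 4 (tops now [1, 3, 4, 5])
2 → pile 2 (tops now [1, 2, 4, 5])
Four piles.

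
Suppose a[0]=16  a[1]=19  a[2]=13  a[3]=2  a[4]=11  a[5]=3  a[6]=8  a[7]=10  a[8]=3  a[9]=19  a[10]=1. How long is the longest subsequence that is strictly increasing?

5

Let dp[i] be the length of the longest such subsequence ending at index i:
i:      0  1  2  3  4  5  6  7  8  9 10
a[i]:  16 19 13  2 11  3  8 10  3 19  1
dp:     1  2  1  1  2  2  3  4  2  5  1
Maximum dp value is 5.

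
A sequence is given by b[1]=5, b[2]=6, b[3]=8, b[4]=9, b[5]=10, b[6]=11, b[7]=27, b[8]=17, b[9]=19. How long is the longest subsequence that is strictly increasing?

Let dp[i] be the length of the longest such subsequence ending at index i:
i:      1  2  3  4  5  6  7  8  9
b[i]:   5  6  8  9 10 11 27 17 19
dp:     1  2  3  4  5  6  7  7  8
Maximum dp value is 8.

8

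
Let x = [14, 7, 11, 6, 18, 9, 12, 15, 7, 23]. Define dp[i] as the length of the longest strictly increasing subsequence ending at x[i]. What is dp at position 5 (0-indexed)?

dp[i] = 1 + max{dp[j] : j<i, x[j]<x[i]} (or 1 if no such j):
i:      0  1  2  3  4  5  6  7  8  9
x[i]:  14  7 11  6 18  9 12 15  7 23
dp:     1  1  2  1  3  2  3  4  2  5
At index 5 the value is 2.

2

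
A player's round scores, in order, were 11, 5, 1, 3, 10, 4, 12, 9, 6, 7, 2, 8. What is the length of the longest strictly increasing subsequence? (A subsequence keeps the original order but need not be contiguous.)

Track the smallest tail for each achievable length (strict):
11 → extends → [11]
5 → replaces 11 → [5]
1 → replaces 5 → [1]
3 → extends → [1, 3]
10 → extends → [1, 3, 10]
4 → replaces 10 → [1, 3, 4]
12 → extends → [1, 3, 4, 12]
9 → replaces 12 → [1, 3, 4, 9]
6 → replaces 9 → [1, 3, 4, 6]
7 → extends → [1, 3, 4, 6, 7]
2 → replaces 3 → [1, 2, 4, 6, 7]
8 → extends → [1, 2, 4, 6, 7, 8]
Six tails, so the longest strictly increasing subsequence has length 6 (e.g. 1, 3, 4, 6, 7, 8).

6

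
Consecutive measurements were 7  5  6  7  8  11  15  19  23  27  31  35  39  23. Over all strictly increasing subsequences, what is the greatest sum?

Let S[i] be the best sum of a strictly increasing subsequence ending at i:
i:       1   2   3   4   5   6   7   8   9  10  11  12  13  14
a[i]:    7   5   6   7   8  11  15  19  23  27  31  35  39  23
S:       7   5  11  18  26  37  52  71  94 121 152 187 226  94
Maximum is 226 (e.g. 5 + 6 + 7 + 8 + 11 + 15 + 19 + 23 + 27 + 31 + 35 + 39).

226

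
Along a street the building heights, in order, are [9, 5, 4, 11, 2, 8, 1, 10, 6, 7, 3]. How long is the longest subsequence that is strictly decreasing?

5

Let dp[i] be the longest strictly decreasing subsequence ending at i:
i:      1  2  3  4  5  6  7  8  9 10 11
a[i]:   9  5  4 11  2  8  1 10  6  7  3
dp:     1  2  3  1  4  2  5  2  3  3  4
Maximum is 5.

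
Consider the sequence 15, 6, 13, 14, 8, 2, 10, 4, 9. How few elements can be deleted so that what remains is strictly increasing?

Fewest deletions = n − (longest strictly increasing subsequence).
Patience tails:
15 → extends → [15]
6 → replaces 15 → [6]
13 → extends → [6, 13]
14 → extends → [6, 13, 14]
8 → replaces 13 → [6, 8, 14]
2 → replaces 6 → [2, 8, 14]
10 → replaces 14 → [2, 8, 10]
4 → replaces 8 → [2, 4, 10]
9 → replaces 10 → [2, 4, 9]
Longest strictly increasing subsequence has length 3, so deletions = 9 − 3 = 6.

6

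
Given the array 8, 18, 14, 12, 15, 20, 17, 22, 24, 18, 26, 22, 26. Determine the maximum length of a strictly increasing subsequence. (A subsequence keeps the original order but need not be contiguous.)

7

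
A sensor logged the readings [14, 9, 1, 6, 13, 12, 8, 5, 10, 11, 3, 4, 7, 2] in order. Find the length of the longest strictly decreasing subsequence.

7

Negate each value so 'decreasing' becomes 'increasing', then run patience tails on the negated sequence:
-14 → extends → [-14]
-9 → extends → [-14, -9]
-1 → extends → [-14, -9, -1]
-6 → replaces -1 → [-14, -9, -6]
-13 → replaces -9 → [-14, -13, -6]
-12 → replaces -6 → [-14, -13, -12]
-8 → extends → [-14, -13, -12, -8]
-5 → extends → [-14, -13, -12, -8, -5]
-10 → replaces -8 → [-14, -13, -12, -10, -5]
-11 → replaces -10 → [-14, -13, -12, -11, -5]
-3 → extends → [-14, -13, -12, -11, -5, -3]
-4 → replaces -3 → [-14, -13, -12, -11, -5, -4]
-7 → replaces -5 → [-14, -13, -12, -11, -7, -4]
-2 → extends → [-14, -13, -12, -11, -7, -4, -2]
Seven tails, so the longest strictly decreasing subsequence of the original has length 7.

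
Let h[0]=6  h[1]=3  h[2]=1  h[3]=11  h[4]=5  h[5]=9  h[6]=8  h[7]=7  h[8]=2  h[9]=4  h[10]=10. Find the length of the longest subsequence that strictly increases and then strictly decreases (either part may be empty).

6

inc[i] = longest strictly increasing subsequence ending at i; dec[i] = longest strictly decreasing subsequence starting at i:
i:      0  1  2  3  4  5  6  7  8  9 10
h[i]:   6  3  1 11  5  9  8  7  2  4 10
inc:    1  1  1  2  2  3  3  3  2  3  4
dec:    3  2  1  5  2  4  3  2  1  1  1
Best peak at i=3 (value 11): inc=2, dec=5, length 2+5−1 = 6.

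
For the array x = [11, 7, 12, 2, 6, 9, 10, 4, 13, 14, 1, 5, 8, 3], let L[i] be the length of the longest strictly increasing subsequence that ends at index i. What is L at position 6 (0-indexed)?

dp[i] = 1 + max{dp[j] : j<i, x[j]<x[i]} (or 1 if no such j):
i:      0  1  2  3  4  5  6  7  8  9 10 11 12 13
x[i]:  11  7 12  2  6  9 10  4 13 14  1  5  8  3
dp:     1  1  2  1  2  3  4  2  5  6  1  3  4  2
At index 6 the value is 4.

4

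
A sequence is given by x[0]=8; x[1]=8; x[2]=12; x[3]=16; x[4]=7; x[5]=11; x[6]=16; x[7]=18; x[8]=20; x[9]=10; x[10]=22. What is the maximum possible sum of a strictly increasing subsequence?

Let S[i] be the best sum of a strictly increasing subsequence ending at i:
i:      0  1  2  3  4  5  6  7  8  9 10
x[i]:   8  8 12 16  7 11 16 18 20 10 22
S:      8  8 20 36  7 19 36 54 74 18 96
Maximum is 96 (e.g. 8 + 12 + 16 + 18 + 20 + 22).

96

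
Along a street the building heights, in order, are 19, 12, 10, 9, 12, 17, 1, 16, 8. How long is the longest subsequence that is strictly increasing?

Track the smallest tail for each achievable length (strict):
19 → extends → [19]
12 → replaces 19 → [12]
10 → replaces 12 → [10]
9 → replaces 10 → [9]
12 → extends → [9, 12]
17 → extends → [9, 12, 17]
1 → replaces 9 → [1, 12, 17]
16 → replaces 17 → [1, 12, 16]
8 → replaces 12 → [1, 8, 16]
Three tails, so the longest strictly increasing subsequence has length 3 (e.g. 10, 12, 17).

3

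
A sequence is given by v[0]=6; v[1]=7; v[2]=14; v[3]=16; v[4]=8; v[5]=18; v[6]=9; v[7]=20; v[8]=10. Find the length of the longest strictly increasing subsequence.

6

Let dp[i] be the length of the longest such subsequence ending at index i:
i:      0  1  2  3  4  5  6  7  8
v[i]:   6  7 14 16  8 18  9 20 10
dp:     1  2  3  4  3  5  4  6  5
Maximum dp value is 6.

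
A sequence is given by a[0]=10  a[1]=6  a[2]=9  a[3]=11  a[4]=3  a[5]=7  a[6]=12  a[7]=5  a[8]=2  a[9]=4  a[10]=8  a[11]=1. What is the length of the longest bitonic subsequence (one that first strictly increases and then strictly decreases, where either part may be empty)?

7

inc[i] = longest strictly increasing subsequence ending at i; dec[i] = longest strictly decreasing subsequence starting at i:
i:      0  1  2  3  4  5  6  7  8  9 10 11
a[i]:  10  6  9 11  3  7 12  5  2  4  8  1
inc:    1  1  2  3  1  2  4  2  1  2  3  1
dec:    6  4  5  5  3  4  4  3  2  2  2  1
Best peak at i=3 (value 11): inc=3, dec=5, length 3+5−1 = 7.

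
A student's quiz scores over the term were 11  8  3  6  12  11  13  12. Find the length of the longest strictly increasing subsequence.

4

Let dp[i] be the length of the longest such subsequence ending at index i:
i:      1  2  3  4  5  6  7  8
a[i]:  11  8  3  6 12 11 13 12
dp:     1  1  1  2  3  3  4  4
Maximum dp value is 4.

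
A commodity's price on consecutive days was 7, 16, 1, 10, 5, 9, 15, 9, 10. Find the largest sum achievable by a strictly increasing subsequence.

32

Let S[i] be the best sum of a strictly increasing subsequence ending at i:
i:      1  2  3  4  5  6  7  8  9
a[i]:   7 16  1 10  5  9 15  9 10
S:      7 23  1 17  6 16 32 16 26
Maximum is 32 (e.g. 7 + 10 + 15).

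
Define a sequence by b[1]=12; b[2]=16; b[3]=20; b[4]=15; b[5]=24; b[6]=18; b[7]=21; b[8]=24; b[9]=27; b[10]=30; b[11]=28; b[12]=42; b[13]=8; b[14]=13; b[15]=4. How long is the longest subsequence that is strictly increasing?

8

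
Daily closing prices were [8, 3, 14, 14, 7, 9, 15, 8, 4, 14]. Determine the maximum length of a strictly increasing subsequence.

4

Track the smallest tail for each achievable length (strict):
8 → extends → [8]
3 → replaces 8 → [3]
14 → extends → [3, 14]
14 → already a tail → [3, 14]
7 → replaces 14 → [3, 7]
9 → extends → [3, 7, 9]
15 → extends → [3, 7, 9, 15]
8 → replaces 9 → [3, 7, 8, 15]
4 → replaces 7 → [3, 4, 8, 15]
14 → replaces 15 → [3, 4, 8, 14]
Four tails, so the longest strictly increasing subsequence has length 4 (e.g. 3, 7, 9, 15).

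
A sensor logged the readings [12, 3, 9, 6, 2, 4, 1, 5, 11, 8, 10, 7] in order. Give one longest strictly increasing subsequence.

Patience tails give the LIS length; then backtrack through the dp parents:
12 → extends → [12]
3 → replaces 12 → [3]
9 → extends → [3, 9]
6 → replaces 9 → [3, 6]
2 → replaces 3 → [2, 6]
4 → replaces 6 → [2, 4]
1 → replaces 2 → [1, 4]
5 → extends → [1, 4, 5]
11 → extends → [1, 4, 5, 11]
8 → replaces 11 → [1, 4, 5, 8]
10 → extends → [1, 4, 5, 8, 10]
7 → replaces 8 → [1, 4, 5, 7, 10]
Length 5; one witness is 3, 4, 5, 8, 10.

3, 4, 5, 8, 10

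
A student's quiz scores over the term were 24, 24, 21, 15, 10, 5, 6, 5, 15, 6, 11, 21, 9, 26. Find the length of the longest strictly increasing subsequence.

5

Track the smallest tail for each achievable length (strict):
24 → extends → [24]
24 → already a tail → [24]
21 → replaces 24 → [21]
15 → replaces 21 → [15]
10 → replaces 15 → [10]
5 → replaces 10 → [5]
6 → extends → [5, 6]
5 → already a tail → [5, 6]
15 → extends → [5, 6, 15]
6 → already a tail → [5, 6, 15]
11 → replaces 15 → [5, 6, 11]
21 → extends → [5, 6, 11, 21]
9 → replaces 11 → [5, 6, 9, 21]
26 → extends → [5, 6, 9, 21, 26]
Five tails, so the longest strictly increasing subsequence has length 5 (e.g. 5, 6, 15, 21, 26).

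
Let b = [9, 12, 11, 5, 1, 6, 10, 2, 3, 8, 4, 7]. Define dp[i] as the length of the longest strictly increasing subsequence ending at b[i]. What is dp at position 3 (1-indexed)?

dp[i] = 1 + max{dp[j] : j<i, b[j]<b[i]} (or 1 if no such j):
i:      1  2  3  4  5  6  7  8  9 10 11 12
b[i]:   9 12 11  5  1  6 10  2  3  8  4  7
dp:     1  2  2  1  1  2  3  2  3  4  4  5
At index 3 the value is 2.

2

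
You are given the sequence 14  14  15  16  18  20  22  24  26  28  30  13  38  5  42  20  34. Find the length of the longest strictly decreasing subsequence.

3

Let dp[i] be the longest strictly decreasing subsequence ending at i:
i:      1  2  3  4  5  6  7  8  9 10 11 12 13 14 15 16 17
a[i]:  14 14 15 16 18 20 22 24 26 28 30 13 38  5 42 20 34
dp:     1  1  1  1  1  1  1  1  1  1  1  2  1  3  1  2  2
Maximum is 3.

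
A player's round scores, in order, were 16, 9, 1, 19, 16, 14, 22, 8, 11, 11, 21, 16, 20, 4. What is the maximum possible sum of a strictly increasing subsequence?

59

Let S[i] be the best sum of a strictly increasing subsequence ending at i:
i:      1  2  3  4  5  6  7  8  9 10 11 12 13 14
a[i]:  16  9  1 19 16 14 22  8 11 11 21 16 20  4
S:     16  9  1 35 25 23 57  9 20 20 56 39 59  5
Maximum is 59 (e.g. 9 + 14 + 16 + 20).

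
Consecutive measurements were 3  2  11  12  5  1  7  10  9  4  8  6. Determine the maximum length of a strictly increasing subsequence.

Track the smallest tail for each achievable length (strict):
3 → extends → [3]
2 → replaces 3 → [2]
11 → extends → [2, 11]
12 → extends → [2, 11, 12]
5 → replaces 11 → [2, 5, 12]
1 → replaces 2 → [1, 5, 12]
7 → replaces 12 → [1, 5, 7]
10 → extends → [1, 5, 7, 10]
9 → replaces 10 → [1, 5, 7, 9]
4 → replaces 5 → [1, 4, 7, 9]
8 → replaces 9 → [1, 4, 7, 8]
6 → replaces 7 → [1, 4, 6, 8]
Four tails, so the longest strictly increasing subsequence has length 4 (e.g. 3, 5, 7, 10).

4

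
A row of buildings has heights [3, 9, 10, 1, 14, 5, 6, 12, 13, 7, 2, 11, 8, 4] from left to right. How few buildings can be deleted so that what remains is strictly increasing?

9

Fewest deletions = n − (longest strictly increasing subsequence).
Patience tails:
3 → extends → [3]
9 → extends → [3, 9]
10 → extends → [3, 9, 10]
1 → replaces 3 → [1, 9, 10]
14 → extends → [1, 9, 10, 14]
5 → replaces 9 → [1, 5, 10, 14]
6 → replaces 10 → [1, 5, 6, 14]
12 → replaces 14 → [1, 5, 6, 12]
13 → extends → [1, 5, 6, 12, 13]
7 → replaces 12 → [1, 5, 6, 7, 13]
2 → replaces 5 → [1, 2, 6, 7, 13]
11 → replaces 13 → [1, 2, 6, 7, 11]
8 → replaces 11 → [1, 2, 6, 7, 8]
4 → replaces 6 → [1, 2, 4, 7, 8]
Longest strictly increasing subsequence has length 5, so deletions = 14 − 5 = 9.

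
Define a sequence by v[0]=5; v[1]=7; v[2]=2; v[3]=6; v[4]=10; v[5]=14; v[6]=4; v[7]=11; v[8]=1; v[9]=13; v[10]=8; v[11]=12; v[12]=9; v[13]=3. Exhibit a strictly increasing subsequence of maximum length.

Patience tails give the LIS length; then backtrack through the dp parents:
5 → extends → [5]
7 → extends → [5, 7]
2 → replaces 5 → [2, 7]
6 → replaces 7 → [2, 6]
10 → extends → [2, 6, 10]
14 → extends → [2, 6, 10, 14]
4 → replaces 6 → [2, 4, 10, 14]
11 → replaces 14 → [2, 4, 10, 11]
1 → replaces 2 → [1, 4, 10, 11]
13 → extends → [1, 4, 10, 11, 13]
8 → replaces 10 → [1, 4, 8, 11, 13]
12 → replaces 13 → [1, 4, 8, 11, 12]
9 → replaces 11 → [1, 4, 8, 9, 12]
3 → replaces 4 → [1, 3, 8, 9, 12]
Length 5; one witness is 5, 7, 10, 11, 13.

5, 7, 10, 11, 13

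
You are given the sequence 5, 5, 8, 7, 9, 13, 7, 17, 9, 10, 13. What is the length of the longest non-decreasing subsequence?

7

Let dp[i] be the length of the longest such subsequence ending at index i:
i:      1  2  3  4  5  6  7  8  9 10 11
a[i]:   5  5  8  7  9 13  7 17  9 10 13
dp:     1  2  3  3  4  5  4  6  5  6  7
Maximum dp value is 7.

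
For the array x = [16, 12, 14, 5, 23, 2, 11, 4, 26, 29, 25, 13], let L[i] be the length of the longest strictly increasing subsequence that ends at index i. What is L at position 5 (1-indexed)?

3

dp[i] = 1 + max{dp[j] : j<i, x[j]<x[i]} (or 1 if no such j):
i:      1  2  3  4  5  6  7  8  9 10 11 12
x[i]:  16 12 14  5 23  2 11  4 26 29 25 13
dp:     1  1  2  1  3  1  2  2  4  5  4  3
At index 5 the value is 3.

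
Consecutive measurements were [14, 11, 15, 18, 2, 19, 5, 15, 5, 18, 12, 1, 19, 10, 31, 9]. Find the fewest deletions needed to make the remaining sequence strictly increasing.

Fewest deletions = n − (longest strictly increasing subsequence).
Patience tails:
14 → extends → [14]
11 → replaces 14 → [11]
15 → extends → [11, 15]
18 → extends → [11, 15, 18]
2 → replaces 11 → [2, 15, 18]
19 → extends → [2, 15, 18, 19]
5 → replaces 15 → [2, 5, 18, 19]
15 → replaces 18 → [2, 5, 15, 19]
5 → already a tail → [2, 5, 15, 19]
18 → replaces 19 → [2, 5, 15, 18]
12 → replaces 15 → [2, 5, 12, 18]
1 → replaces 2 → [1, 5, 12, 18]
19 → extends → [1, 5, 12, 18, 19]
10 → replaces 12 → [1, 5, 10, 18, 19]
31 → extends → [1, 5, 10, 18, 19, 31]
9 → replaces 10 → [1, 5, 9, 18, 19, 31]
Longest strictly increasing subsequence has length 6, so deletions = 16 − 6 = 10.

10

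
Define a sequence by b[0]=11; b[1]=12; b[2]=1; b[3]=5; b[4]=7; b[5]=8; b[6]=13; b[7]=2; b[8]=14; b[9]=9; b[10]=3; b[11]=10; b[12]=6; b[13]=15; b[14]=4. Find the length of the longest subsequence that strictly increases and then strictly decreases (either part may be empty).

inc[i] = longest strictly increasing subsequence ending at i; dec[i] = longest strictly decreasing subsequence starting at i:
i:      0  1  2  3  4  5  6  7  8  9 10 11 12 13 14
b[i]:  11 12  1  5  7  8 13  2 14  9  3 10  6 15  4
inc:    1  2  1  2  3  4  5  2  6  5  3  6  4  7  4
dec:    4  4  1  2  3  3  4  1  4  3  1  3  2  2  1
Best peak at i=8 (value 14): inc=6, dec=4, length 6+4−1 = 9.

9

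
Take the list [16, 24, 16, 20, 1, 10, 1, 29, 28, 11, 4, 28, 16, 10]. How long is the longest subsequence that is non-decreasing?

5

Track the smallest tail for each achievable length (allowing ties):
16 → extends → [16]
24 → extends → [16, 24]
16 → replaces 24 → [16, 16]
20 → extends → [16, 16, 20]
1 → replaces 16 → [1, 16, 20]
10 → replaces 16 → [1, 10, 20]
1 → replaces 10 → [1, 1, 20]
29 → extends → [1, 1, 20, 29]
28 → replaces 29 → [1, 1, 20, 28]
11 → replaces 20 → [1, 1, 11, 28]
4 → replaces 11 → [1, 1, 4, 28]
28 → extends → [1, 1, 4, 28, 28]
16 → replaces 28 → [1, 1, 4, 16, 28]
10 → replaces 16 → [1, 1, 4, 10, 28]
Five tails, so the longest non-decreasing subsequence has length 5 (e.g. 16, 16, 20, 28, 28).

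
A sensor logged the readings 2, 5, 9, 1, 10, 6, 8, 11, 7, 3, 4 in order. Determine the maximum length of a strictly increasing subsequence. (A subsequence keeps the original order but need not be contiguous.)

5

Track the smallest tail for each achievable length (strict):
2 → extends → [2]
5 → extends → [2, 5]
9 → extends → [2, 5, 9]
1 → replaces 2 → [1, 5, 9]
10 → extends → [1, 5, 9, 10]
6 → replaces 9 → [1, 5, 6, 10]
8 → replaces 10 → [1, 5, 6, 8]
11 → extends → [1, 5, 6, 8, 11]
7 → replaces 8 → [1, 5, 6, 7, 11]
3 → replaces 5 → [1, 3, 6, 7, 11]
4 → replaces 6 → [1, 3, 4, 7, 11]
Five tails, so the longest strictly increasing subsequence has length 5 (e.g. 2, 5, 9, 10, 11).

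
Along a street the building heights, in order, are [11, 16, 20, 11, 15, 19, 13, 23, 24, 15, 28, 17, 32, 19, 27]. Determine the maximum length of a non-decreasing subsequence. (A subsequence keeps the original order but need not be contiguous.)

8

Let dp[i] be the length of the longest such subsequence ending at index i:
i:      1  2  3  4  5  6  7  8  9 10 11 12 13 14 15
a[i]:  11 16 20 11 15 19 13 23 24 15 28 17 32 19 27
dp:     1  2  3  2  3  4  3  5  6  4  7  5  8  6  7
Maximum dp value is 8.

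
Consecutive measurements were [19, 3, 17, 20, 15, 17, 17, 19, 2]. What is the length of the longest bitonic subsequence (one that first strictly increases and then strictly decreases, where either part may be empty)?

5

inc[i] = longest strictly increasing subsequence ending at i; dec[i] = longest strictly decreasing subsequence starting at i:
i:      1  2  3  4  5  6  7  8  9
a[i]:  19  3 17 20 15 17 17 19  2
inc:    1  1  2  3  2  3  3  4  1
dec:    4  2  3  3  2  2  2  2  1
Best peak at i=4 (value 20): inc=3, dec=3, length 3+3−1 = 5.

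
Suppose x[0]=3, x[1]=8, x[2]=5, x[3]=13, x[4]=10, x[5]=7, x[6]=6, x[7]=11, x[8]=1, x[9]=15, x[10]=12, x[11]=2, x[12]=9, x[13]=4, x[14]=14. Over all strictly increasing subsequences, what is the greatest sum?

Let S[i] be the best sum of a strictly increasing subsequence ending at i:
i:      0  1  2  3  4  5  6  7  8  9 10 11 12 13 14
x[i]:   3  8  5 13 10  7  6 11  1 15 12  2  9  4 14
S:      3 11  8 24 21 15 14 32  1 47 44  3 24  7 58
Maximum is 58 (e.g. 3 + 8 + 10 + 11 + 12 + 14).

58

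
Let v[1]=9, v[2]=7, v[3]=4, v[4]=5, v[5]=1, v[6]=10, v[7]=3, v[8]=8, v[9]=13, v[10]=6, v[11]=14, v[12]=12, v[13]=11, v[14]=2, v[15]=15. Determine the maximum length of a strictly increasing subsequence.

6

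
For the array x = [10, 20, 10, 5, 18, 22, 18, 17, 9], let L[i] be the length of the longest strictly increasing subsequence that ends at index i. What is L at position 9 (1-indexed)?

dp[i] = 1 + max{dp[j] : j<i, x[j]<x[i]} (or 1 if no such j):
i:      1  2  3  4  5  6  7  8  9
x[i]:  10 20 10  5 18 22 18 17  9
dp:     1  2  1  1  2  3  2  2  2
At index 9 the value is 2.

2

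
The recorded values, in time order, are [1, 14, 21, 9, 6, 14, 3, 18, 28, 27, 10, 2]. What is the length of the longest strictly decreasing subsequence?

Let dp[i] be the longest strictly decreasing subsequence ending at i:
i:      1  2  3  4  5  6  7  8  9 10 11 12
a[i]:   1 14 21  9  6 14  3 18 28 27 10  2
dp:     1  1  1  2  3  2  4  2  1  2  3  5
Maximum is 5.

5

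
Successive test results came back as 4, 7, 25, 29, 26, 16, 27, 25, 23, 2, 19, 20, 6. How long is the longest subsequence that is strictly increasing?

5

Let dp[i] be the length of the longest such subsequence ending at index i:
i:      1  2  3  4  5  6  7  8  9 10 11 12 13
a[i]:   4  7 25 29 26 16 27 25 23  2 19 20  6
dp:     1  2  3  4  4  3  5  4  4  1  4  5  2
Maximum dp value is 5.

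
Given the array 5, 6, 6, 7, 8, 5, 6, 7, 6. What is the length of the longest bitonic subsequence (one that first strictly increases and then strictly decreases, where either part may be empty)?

6

inc[i] = longest strictly increasing subsequence ending at i; dec[i] = longest strictly decreasing subsequence starting at i:
i:     1 2 3 4 5 6 7 8 9
a[i]:  5 6 6 7 8 5 6 7 6
inc:   1 2 2 3 4 1 2 3 2
dec:   1 2 2 2 3 1 1 2 1
Best peak at i=5 (value 8): inc=4, dec=3, length 4+3−1 = 6.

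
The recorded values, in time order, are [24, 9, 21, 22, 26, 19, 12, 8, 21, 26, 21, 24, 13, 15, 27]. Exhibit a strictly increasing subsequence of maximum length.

Patience tails give the LIS length; then backtrack through the dp parents:
24 → extends → [24]
9 → replaces 24 → [9]
21 → extends → [9, 21]
22 → extends → [9, 21, 22]
26 → extends → [9, 21, 22, 26]
19 → replaces 21 → [9, 19, 22, 26]
12 → replaces 19 → [9, 12, 22, 26]
8 → replaces 9 → [8, 12, 22, 26]
21 → replaces 22 → [8, 12, 21, 26]
26 → already a tail → [8, 12, 21, 26]
21 → already a tail → [8, 12, 21, 26]
24 → replaces 26 → [8, 12, 21, 24]
13 → replaces 21 → [8, 12, 13, 24]
15 → replaces 24 → [8, 12, 13, 15]
27 → extends → [8, 12, 13, 15, 27]
Length 5; one witness is 9, 21, 22, 26, 27.

9, 21, 22, 26, 27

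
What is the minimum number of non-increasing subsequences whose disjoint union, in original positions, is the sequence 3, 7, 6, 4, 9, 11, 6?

4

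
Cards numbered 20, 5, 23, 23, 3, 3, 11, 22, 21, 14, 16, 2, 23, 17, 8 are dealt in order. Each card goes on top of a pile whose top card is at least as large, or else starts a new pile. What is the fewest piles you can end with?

The minimum number of non-increasing subsequences covering a sequence equals the length of its longest strictly increasing subsequence.
LIS length is 5 (e.g. 5, 11, 14, 16, 23), so 5 piles are needed.

5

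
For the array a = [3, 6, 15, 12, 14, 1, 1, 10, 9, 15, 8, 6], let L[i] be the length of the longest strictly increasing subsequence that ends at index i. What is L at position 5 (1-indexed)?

4

dp[i] = 1 + max{dp[j] : j<i, a[j]<a[i]} (or 1 if no such j):
i:      1  2  3  4  5  6  7  8  9 10 11 12
a[i]:   3  6 15 12 14  1  1 10  9 15  8  6
dp:     1  2  3  3  4  1  1  3  3  5  3  2
At index 5 the value is 4.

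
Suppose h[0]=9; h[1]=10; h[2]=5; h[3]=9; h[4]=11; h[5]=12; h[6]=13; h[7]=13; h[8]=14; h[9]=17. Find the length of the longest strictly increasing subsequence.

Let dp[i] be the length of the longest such subsequence ending at index i:
i:      0  1  2  3  4  5  6  7  8  9
h[i]:   9 10  5  9 11 12 13 13 14 17
dp:     1  2  1  2  3  4  5  5  6  7
Maximum dp value is 7.

7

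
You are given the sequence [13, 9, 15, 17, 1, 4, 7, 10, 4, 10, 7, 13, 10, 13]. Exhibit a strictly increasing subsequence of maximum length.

1, 4, 7, 10, 13

Patience tails give the LIS length; then backtrack through the dp parents:
13 → extends → [13]
9 → replaces 13 → [9]
15 → extends → [9, 15]
17 → extends → [9, 15, 17]
1 → replaces 9 → [1, 15, 17]
4 → replaces 15 → [1, 4, 17]
7 → replaces 17 → [1, 4, 7]
10 → extends → [1, 4, 7, 10]
4 → already a tail → [1, 4, 7, 10]
10 → already a tail → [1, 4, 7, 10]
7 → already a tail → [1, 4, 7, 10]
13 → extends → [1, 4, 7, 10, 13]
10 → already a tail → [1, 4, 7, 10, 13]
13 → already a tail → [1, 4, 7, 10, 13]
Length 5; one witness is 1, 4, 7, 10, 13.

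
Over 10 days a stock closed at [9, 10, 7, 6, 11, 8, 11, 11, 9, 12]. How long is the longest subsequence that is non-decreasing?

6

Track the smallest tail for each achievable length (allowing ties):
9 → extends → [9]
10 → extends → [9, 10]
7 → replaces 9 → [7, 10]
6 → replaces 7 → [6, 10]
11 → extends → [6, 10, 11]
8 → replaces 10 → [6, 8, 11]
11 → extends → [6, 8, 11, 11]
11 → extends → [6, 8, 11, 11, 11]
9 → replaces 11 → [6, 8, 9, 11, 11]
12 → extends → [6, 8, 9, 11, 11, 12]
Six tails, so the longest non-decreasing subsequence has length 6 (e.g. 9, 10, 11, 11, 11, 12).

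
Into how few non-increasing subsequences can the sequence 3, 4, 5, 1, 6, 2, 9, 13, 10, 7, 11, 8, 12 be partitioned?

8

Place each on the leftmost legal pile:
3 → new pile 1 (tops now [3])
4 → new pile 2 (tops now [3, 4])
5 → new pile 3 (tops now [3, 4, 5])
1 → pile 1 (tops now [1, 4, 5])
6 → new pile 4 (tops now [1, 4, 5, 6])
2 → pile 2 (tops now [1, 2, 5, 6])
9 → new pile 5 (tops now [1, 2, 5, 6, 9])
13 → new pile 6 (tops now [1, 2, 5, 6, 9, 13])
10 → pile 6 (tops now [1, 2, 5, 6, 9, 10])
7 → pile 5 (tops now [1, 2, 5, 6, 7, 10])
11 → new pile 7 (tops now [1, 2, 5, 6, 7, 10, 11])
8 → pile 6 (tops now [1, 2, 5, 6, 7, 8, 11])
12 → new pile 8 (tops now [1, 2, 5, 6, 7, 8, 11, 12])
Eight piles.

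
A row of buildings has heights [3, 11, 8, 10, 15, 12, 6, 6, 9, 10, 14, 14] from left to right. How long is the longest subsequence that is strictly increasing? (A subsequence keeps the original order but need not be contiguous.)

5

Track the smallest tail for each achievable length (strict):
3 → extends → [3]
11 → extends → [3, 11]
8 → replaces 11 → [3, 8]
10 → extends → [3, 8, 10]
15 → extends → [3, 8, 10, 15]
12 → replaces 15 → [3, 8, 10, 12]
6 → replaces 8 → [3, 6, 10, 12]
6 → already a tail → [3, 6, 10, 12]
9 → replaces 10 → [3, 6, 9, 12]
10 → replaces 12 → [3, 6, 9, 10]
14 → extends → [3, 6, 9, 10, 14]
14 → already a tail → [3, 6, 9, 10, 14]
Five tails, so the longest strictly increasing subsequence has length 5 (e.g. 3, 8, 10, 12, 14).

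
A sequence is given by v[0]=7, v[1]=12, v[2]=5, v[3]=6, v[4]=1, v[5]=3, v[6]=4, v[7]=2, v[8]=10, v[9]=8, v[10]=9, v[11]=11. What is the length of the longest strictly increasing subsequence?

6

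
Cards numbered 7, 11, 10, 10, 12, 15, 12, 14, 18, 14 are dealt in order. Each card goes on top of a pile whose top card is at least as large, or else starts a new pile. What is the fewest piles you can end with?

5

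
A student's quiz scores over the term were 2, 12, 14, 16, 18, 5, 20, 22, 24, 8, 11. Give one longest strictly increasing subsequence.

2, 12, 14, 16, 18, 20, 22, 24

Patience tails give the LIS length; then backtrack through the dp parents:
2 → extends → [2]
12 → extends → [2, 12]
14 → extends → [2, 12, 14]
16 → extends → [2, 12, 14, 16]
18 → extends → [2, 12, 14, 16, 18]
5 → replaces 12 → [2, 5, 14, 16, 18]
20 → extends → [2, 5, 14, 16, 18, 20]
22 → extends → [2, 5, 14, 16, 18, 20, 22]
24 → extends → [2, 5, 14, 16, 18, 20, 22, 24]
8 → replaces 14 → [2, 5, 8, 16, 18, 20, 22, 24]
11 → replaces 16 → [2, 5, 8, 11, 18, 20, 22, 24]
Length 8; one witness is 2, 12, 14, 16, 18, 20, 22, 24.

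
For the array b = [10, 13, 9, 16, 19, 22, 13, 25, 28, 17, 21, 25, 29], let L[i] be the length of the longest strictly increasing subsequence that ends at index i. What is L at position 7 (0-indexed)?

6

dp[i] = 1 + max{dp[j] : j<i, b[j]<b[i]} (or 1 if no such j):
i:      0  1  2  3  4  5  6  7  8  9 10 11 12
b[i]:  10 13  9 16 19 22 13 25 28 17 21 25 29
dp:     1  2  1  3  4  5  2  6  7  4  5  6  8
At index 7 the value is 6.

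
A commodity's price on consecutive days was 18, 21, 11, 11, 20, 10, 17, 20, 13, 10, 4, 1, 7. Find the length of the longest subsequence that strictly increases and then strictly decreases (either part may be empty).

8

inc[i] = longest strictly increasing subsequence ending at i; dec[i] = longest strictly decreasing subsequence starting at i:
i:      1  2  3  4  5  6  7  8  9 10 11 12 13
a[i]:  18 21 11 11 20 10 17 20 13 10  4  1  7
inc:    1  2  1  1  2  1  2  3  2  1  1  1  2
dec:    6  7  4  4  6  3  5  5  4  3  2  1  1
Best peak at i=2 (value 21): inc=2, dec=7, length 2+7−1 = 8.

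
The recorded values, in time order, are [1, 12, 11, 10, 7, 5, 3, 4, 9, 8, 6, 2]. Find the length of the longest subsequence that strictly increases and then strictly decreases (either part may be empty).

8

inc[i] = longest strictly increasing subsequence ending at i; dec[i] = longest strictly decreasing subsequence starting at i:
i:      1  2  3  4  5  6  7  8  9 10 11 12
a[i]:   1 12 11 10  7  5  3  4  9  8  6  2
inc:    1  2  2  2  2  2  2  3  4  4  4  2
dec:    1  7  6  5  4  3  2  2  4  3  2  1
Best peak at i=2 (value 12): inc=2, dec=7, length 2+7−1 = 8.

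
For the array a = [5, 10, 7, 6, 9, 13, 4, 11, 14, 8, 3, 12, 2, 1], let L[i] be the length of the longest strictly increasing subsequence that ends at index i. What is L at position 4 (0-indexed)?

3

dp[i] = 1 + max{dp[j] : j<i, a[j]<a[i]} (or 1 if no such j):
i:      0  1  2  3  4  5  6  7  8  9 10 11 12 13
a[i]:   5 10  7  6  9 13  4 11 14  8  3 12  2  1
dp:     1  2  2  2  3  4  1  4  5  3  1  5  1  1
At index 4 the value is 3.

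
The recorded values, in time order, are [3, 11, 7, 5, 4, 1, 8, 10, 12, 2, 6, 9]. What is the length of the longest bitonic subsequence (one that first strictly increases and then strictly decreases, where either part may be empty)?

6

inc[i] = longest strictly increasing subsequence ending at i; dec[i] = longest strictly decreasing subsequence starting at i:
i:      1  2  3  4  5  6  7  8  9 10 11 12
a[i]:   3 11  7  5  4  1  8 10 12  2  6  9
inc:    1  2  2  2  2  1  3  4  5  2  3  4
dec:    2  5  4  3  2  1  2  2  2  1  1  1
Best peak at i=2 (value 11): inc=2, dec=5, length 2+5−1 = 6.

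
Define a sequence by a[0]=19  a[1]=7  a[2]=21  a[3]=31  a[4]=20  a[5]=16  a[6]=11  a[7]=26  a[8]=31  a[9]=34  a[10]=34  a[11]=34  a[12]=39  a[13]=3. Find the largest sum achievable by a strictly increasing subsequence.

Let S[i] be the best sum of a strictly increasing subsequence ending at i:
i:       0   1   2   3   4   5   6   7   8   9  10  11  12  13
a[i]:   19   7  21  31  20  16  11  26  31  34  34  34  39   3
S:      19   7  40  71  39  23  18  66  97 131 131 131 170   3
Maximum is 170 (e.g. 19 + 21 + 26 + 31 + 34 + 39).

170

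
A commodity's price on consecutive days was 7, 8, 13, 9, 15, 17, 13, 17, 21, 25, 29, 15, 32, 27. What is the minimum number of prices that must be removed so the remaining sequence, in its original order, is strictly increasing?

5

Fewest deletions = n − (longest strictly increasing subsequence).
Patience tails:
7 → extends → [7]
8 → extends → [7, 8]
13 → extends → [7, 8, 13]
9 → replaces 13 → [7, 8, 9]
15 → extends → [7, 8, 9, 15]
17 → extends → [7, 8, 9, 15, 17]
13 → replaces 15 → [7, 8, 9, 13, 17]
17 → already a tail → [7, 8, 9, 13, 17]
21 → extends → [7, 8, 9, 13, 17, 21]
25 → extends → [7, 8, 9, 13, 17, 21, 25]
29 → extends → [7, 8, 9, 13, 17, 21, 25, 29]
15 → replaces 17 → [7, 8, 9, 13, 15, 21, 25, 29]
32 → extends → [7, 8, 9, 13, 15, 21, 25, 29, 32]
27 → replaces 29 → [7, 8, 9, 13, 15, 21, 25, 27, 32]
Longest strictly increasing subsequence has length 9, so deletions = 14 − 9 = 5.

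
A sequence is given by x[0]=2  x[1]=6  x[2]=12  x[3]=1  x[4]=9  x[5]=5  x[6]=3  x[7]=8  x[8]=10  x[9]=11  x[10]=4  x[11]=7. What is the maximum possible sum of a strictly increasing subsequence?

Let S[i] be the best sum of a strictly increasing subsequence ending at i:
i:      0  1  2  3  4  5  6  7  8  9 10 11
x[i]:   2  6 12  1  9  5  3  8 10 11  4  7
S:      2  8 20  1 17  7  5 16 27 38  9 16
Maximum is 38 (e.g. 2 + 6 + 9 + 10 + 11).

38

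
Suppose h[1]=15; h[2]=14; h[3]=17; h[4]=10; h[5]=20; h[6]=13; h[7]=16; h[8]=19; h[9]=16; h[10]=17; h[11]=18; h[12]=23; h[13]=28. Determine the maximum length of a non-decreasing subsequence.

8

Track the smallest tail for each achievable length (allowing ties):
15 → extends → [15]
14 → replaces 15 → [14]
17 → extends → [14, 17]
10 → replaces 14 → [10, 17]
20 → extends → [10, 17, 20]
13 → replaces 17 → [10, 13, 20]
16 → replaces 20 → [10, 13, 16]
19 → extends → [10, 13, 16, 19]
16 → replaces 19 → [10, 13, 16, 16]
17 → extends → [10, 13, 16, 16, 17]
18 → extends → [10, 13, 16, 16, 17, 18]
23 → extends → [10, 13, 16, 16, 17, 18, 23]
28 → extends → [10, 13, 16, 16, 17, 18, 23, 28]
Eight tails, so the longest non-decreasing subsequence has length 8 (e.g. 10, 13, 16, 16, 17, 18, 23, 28).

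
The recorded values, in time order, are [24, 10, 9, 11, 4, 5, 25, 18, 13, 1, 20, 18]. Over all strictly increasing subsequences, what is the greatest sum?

Let S[i] be the best sum of a strictly increasing subsequence ending at i:
i:      1  2  3  4  5  6  7  8  9 10 11 12
a[i]:  24 10  9 11  4  5 25 18 13  1 20 18
S:     24 10  9 21  4  9 49 39 34  1 59 52
Maximum is 59 (e.g. 10 + 11 + 18 + 20).

59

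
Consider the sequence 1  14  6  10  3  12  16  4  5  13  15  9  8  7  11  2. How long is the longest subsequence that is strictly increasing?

6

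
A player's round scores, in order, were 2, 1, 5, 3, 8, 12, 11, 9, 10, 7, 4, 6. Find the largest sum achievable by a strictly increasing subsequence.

34

Let S[i] be the best sum of a strictly increasing subsequence ending at i:
i:      1  2  3  4  5  6  7  8  9 10 11 12
a[i]:   2  1  5  3  8 12 11  9 10  7  4  6
S:      2  1  7  5 15 27 26 24 34 14  9 15
Maximum is 34 (e.g. 2 + 5 + 8 + 9 + 10).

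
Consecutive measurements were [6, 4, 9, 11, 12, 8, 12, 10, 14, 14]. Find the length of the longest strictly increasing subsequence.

Let dp[i] be the length of the longest such subsequence ending at index i:
i:      1  2  3  4  5  6  7  8  9 10
a[i]:   6  4  9 11 12  8 12 10 14 14
dp:     1  1  2  3  4  2  4  3  5  5
Maximum dp value is 5.

5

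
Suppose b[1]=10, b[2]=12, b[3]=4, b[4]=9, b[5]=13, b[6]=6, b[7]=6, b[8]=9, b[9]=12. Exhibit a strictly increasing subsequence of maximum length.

4, 6, 9, 12

Patience tails give the LIS length; then backtrack through the dp parents:
10 → extends → [10]
12 → extends → [10, 12]
4 → replaces 10 → [4, 12]
9 → replaces 12 → [4, 9]
13 → extends → [4, 9, 13]
6 → replaces 9 → [4, 6, 13]
6 → already a tail → [4, 6, 13]
9 → replaces 13 → [4, 6, 9]
12 → extends → [4, 6, 9, 12]
Length 4; one witness is 4, 6, 9, 12.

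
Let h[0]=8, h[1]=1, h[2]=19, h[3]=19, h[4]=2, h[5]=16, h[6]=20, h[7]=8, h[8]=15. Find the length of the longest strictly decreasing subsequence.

3

Negate each value so 'decreasing' becomes 'increasing', then run patience tails on the negated sequence:
-8 → extends → [-8]
-1 → extends → [-8, -1]
-19 → replaces -8 → [-19, -1]
-19 → already a tail → [-19, -1]
-2 → replaces -1 → [-19, -2]
-16 → replaces -2 → [-19, -16]
-20 → replaces -19 → [-20, -16]
-8 → extends → [-20, -16, -8]
-15 → replaces -8 → [-20, -16, -15]
Three tails, so the longest strictly decreasing subsequence of the original has length 3.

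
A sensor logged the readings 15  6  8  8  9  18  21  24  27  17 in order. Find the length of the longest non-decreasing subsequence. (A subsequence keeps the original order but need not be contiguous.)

Let dp[i] be the length of the longest such subsequence ending at index i:
i:      1  2  3  4  5  6  7  8  9 10
a[i]:  15  6  8  8  9 18 21 24 27 17
dp:     1  1  2  3  4  5  6  7  8  5
Maximum dp value is 8.

8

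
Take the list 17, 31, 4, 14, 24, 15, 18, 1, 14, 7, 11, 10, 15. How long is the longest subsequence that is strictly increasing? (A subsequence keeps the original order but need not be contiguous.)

4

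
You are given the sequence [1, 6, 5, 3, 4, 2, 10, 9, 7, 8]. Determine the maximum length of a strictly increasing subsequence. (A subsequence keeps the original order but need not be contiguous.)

Track the smallest tail for each achievable length (strict):
1 → extends → [1]
6 → extends → [1, 6]
5 → replaces 6 → [1, 5]
3 → replaces 5 → [1, 3]
4 → extends → [1, 3, 4]
2 → replaces 3 → [1, 2, 4]
10 → extends → [1, 2, 4, 10]
9 → replaces 10 → [1, 2, 4, 9]
7 → replaces 9 → [1, 2, 4, 7]
8 → extends → [1, 2, 4, 7, 8]
Five tails, so the longest strictly increasing subsequence has length 5 (e.g. 1, 3, 4, 7, 8).

5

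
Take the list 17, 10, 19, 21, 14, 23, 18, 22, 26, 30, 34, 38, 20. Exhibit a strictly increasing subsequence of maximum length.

Patience tails give the LIS length; then backtrack through the dp parents:
17 → extends → [17]
10 → replaces 17 → [10]
19 → extends → [10, 19]
21 → extends → [10, 19, 21]
14 → replaces 19 → [10, 14, 21]
23 → extends → [10, 14, 21, 23]
18 → replaces 21 → [10, 14, 18, 23]
22 → replaces 23 → [10, 14, 18, 22]
26 → extends → [10, 14, 18, 22, 26]
30 → extends → [10, 14, 18, 22, 26, 30]
34 → extends → [10, 14, 18, 22, 26, 30, 34]
38 → extends → [10, 14, 18, 22, 26, 30, 34, 38]
20 → replaces 22 → [10, 14, 18, 20, 26, 30, 34, 38]
Length 8; one witness is 17, 19, 21, 23, 26, 30, 34, 38.

17, 19, 21, 23, 26, 30, 34, 38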